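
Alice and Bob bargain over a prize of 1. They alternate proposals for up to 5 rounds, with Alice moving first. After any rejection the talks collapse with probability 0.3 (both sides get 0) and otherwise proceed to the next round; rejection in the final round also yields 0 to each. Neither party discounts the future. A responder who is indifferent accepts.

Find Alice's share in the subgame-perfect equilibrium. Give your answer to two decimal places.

0.69

By backward induction:
Round 5 (Alice proposes): Bob will accept anything ≥ 0, so Alice offers 0 and keeps 1.
Round 4 (Bob proposes): rejecting gives Alice an expected 0.7 × 1 = 0.7. Bob offers 0.7 and keeps 1 − 0.7 = 0.3.
Round 3 (Alice proposes): rejecting gives Bob an expected 0.7 × 0.3 = 0.21; Alice offers that and keeps 0.79.
Round 2 (Bob proposes): rejecting gives Alice an expected 0.7 × 0.79 = 0.553, so Bob offers 0.553, keeping 0.447.
Round 1 (Alice proposes): rejecting gives Bob an expected 0.7 × 0.447 = 0.3129, so Alice offers 0.3129, keeping 0.6871.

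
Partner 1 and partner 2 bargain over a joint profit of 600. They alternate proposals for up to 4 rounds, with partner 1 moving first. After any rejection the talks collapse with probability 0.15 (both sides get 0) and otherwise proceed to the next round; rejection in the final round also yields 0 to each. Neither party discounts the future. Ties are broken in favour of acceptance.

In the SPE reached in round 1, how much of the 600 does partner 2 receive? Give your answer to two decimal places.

Round 4 (partner 2 proposes): rejection yields 0 for partner 1; partner 2 offers 0 and keeps 600.
Round 3 (partner 1 proposes): rejecting gives partner 2 an expected 0.85 × 600 = 510, so partner 1 offers 510, keeping 90.
Round 2 (partner 2 proposes): rejecting gives partner 1 an expected 0.85 × 90 = 76.5, so partner 2 offers 76.5, keeping 523.5.
Round 1 (partner 1 proposes): rejecting gives partner 2 an expected 0.85 × 523.5 = 444.975; partner 1 offers that and keeps 155.025.

444.98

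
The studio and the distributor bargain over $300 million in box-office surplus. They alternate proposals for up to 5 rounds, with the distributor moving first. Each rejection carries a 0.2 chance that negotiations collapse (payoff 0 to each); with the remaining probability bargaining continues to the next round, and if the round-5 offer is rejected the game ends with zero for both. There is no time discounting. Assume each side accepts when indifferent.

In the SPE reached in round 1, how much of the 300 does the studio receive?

78.72

By backward induction:
Round 5 (the distributor proposes): rejection yields 0 for the studio; the distributor offers 0 and keeps 300.
Round 4 (the studio proposes): rejecting gives the distributor an expected 0.8 × 300 = 240, so the studio offers 240, keeping 60.
Round 3 (the distributor proposes): rejecting gives the studio an expected 0.8 × 60 = 48; the distributor offers that and keeps 252.
Round 2 (the studio proposes): rejecting gives the distributor an expected 0.8 × 252 = 201.6, so the studio offers 201.6, keeping 98.4.
Round 1 (the distributor proposes): rejecting gives the studio an expected 0.8 × 98.4 = 78.72, so the distributor offers 78.72, keeping 221.28.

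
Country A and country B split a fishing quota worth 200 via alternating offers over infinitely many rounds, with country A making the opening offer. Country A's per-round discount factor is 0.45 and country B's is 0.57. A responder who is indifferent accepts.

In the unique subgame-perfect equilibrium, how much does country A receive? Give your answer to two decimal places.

115.67

When country A proposes, country B accepts any offer worth at least 0.57 times what country B would get by proposing next round; and vice versa.
This gives x = 200 − 0.57y and y = 200 − 0.45x, where x and y are each side's share when it proposes.
Hence (1 − 0.57·0.45)x = 200(1 − 0.57), i.e. 0.7435·x = 86.
x ≈ 115.6691; country B's share is 200 − x ≈ 84.3309.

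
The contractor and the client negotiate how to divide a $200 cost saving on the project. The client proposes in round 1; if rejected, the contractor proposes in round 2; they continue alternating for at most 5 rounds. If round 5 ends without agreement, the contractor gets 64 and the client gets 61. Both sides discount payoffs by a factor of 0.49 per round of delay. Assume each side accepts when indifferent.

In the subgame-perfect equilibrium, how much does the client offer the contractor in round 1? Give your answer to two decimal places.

65.67

By backward induction:
Round 5 (the client proposes): the contractor gets 64 if talks fail, so the client offers 64 and keeps 136.
Round 4 (the contractor proposes): the client can get 136 next round, worth 0.49 × 136 = 66.64 now, so the contractor offers 66.64, keeping 133.36.
Round 3 (the client proposes): the contractor can get 133.36 next round, worth 0.49 × 133.36 = 65.3464 now. The client offers 65.3464 and keeps 200 − 65.3464 = 134.6536.
Round 2 (the contractor proposes): the client can get 134.6536 next round, worth 0.49 × 134.6536 = 65.980264 now; the contractor offers that and keeps 134.019736.
Round 1 (the client proposes): the contractor can get 134.019736 next round, worth 0.49 × 134.019736 = 65.66967064 now. The client offers 65.66967064 and keeps 200 − 65.66967064 = 134.33032936.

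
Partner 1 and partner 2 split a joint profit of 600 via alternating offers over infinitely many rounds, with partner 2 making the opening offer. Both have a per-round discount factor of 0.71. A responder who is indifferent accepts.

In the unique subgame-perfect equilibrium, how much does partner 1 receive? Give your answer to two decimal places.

249.12

Let x be partner 2's share when partner 2 proposes and y be partner 1's share when partner 1 proposes.
Partner 1 accepts iff offered ≥ 0.71·y, so x = 600 − 0.71y. Symmetrically y = 600 − 0.71x.
Substituting: x = 600 − 0.71(600 − 0.71x), giving x(1 − 0.71·0.71) = 600(1 − 0.71).
So x = 600 × 0.29 / 0.4959 ≈ 350.8772, and partner 1 receives 600 − x ≈ 249.1228.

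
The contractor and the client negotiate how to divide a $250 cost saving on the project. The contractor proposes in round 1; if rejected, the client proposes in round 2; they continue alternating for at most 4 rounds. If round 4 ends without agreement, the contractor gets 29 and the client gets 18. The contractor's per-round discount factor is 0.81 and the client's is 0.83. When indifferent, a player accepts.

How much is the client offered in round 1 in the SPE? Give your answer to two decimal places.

162.74

Solve by backward induction from round 4.
Round 4 (the client proposes): the contractor gets 29 if talks fail, so the client offers 29 and keeps 221.
Round 3 (the contractor proposes): the client can get 221 next round, worth 0.83 × 221 = 183.43 now. The contractor offers 183.43 and keeps 250 − 183.43 = 66.57.
Round 2 (the client proposes): the contractor can get 66.57 next round, worth 0.81 × 66.57 = 53.9217 now, so the client offers 53.9217, keeping 196.0783.
Round 1 (the contractor proposes): the client can get 196.0783 next round, worth 0.83 × 196.0783 = 162.744989 now; the contractor offers that and keeps 87.255011.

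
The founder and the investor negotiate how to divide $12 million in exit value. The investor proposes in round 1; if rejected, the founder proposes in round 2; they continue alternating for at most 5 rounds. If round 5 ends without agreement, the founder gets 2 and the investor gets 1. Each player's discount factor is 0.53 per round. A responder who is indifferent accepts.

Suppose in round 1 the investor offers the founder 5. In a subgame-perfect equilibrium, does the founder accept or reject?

Accept

Round 5 (the investor proposes): the founder gets 2 if talks fail, so the investor offers 2 and keeps 10.
Round 4 (the founder proposes): the investor can get 10 next round, worth 0.53 × 10 = 5.3 now, so the founder offers 5.3, keeping 6.7.
Round 3 (the investor proposes): the founder can get 6.7 next round, worth 0.53 × 6.7 = 3.551 now, so the investor offers 3.551, keeping 8.449.
Round 2 (the founder proposes): the investor can get 8.449 next round, worth 0.53 × 8.449 = 4.47797 now; the founder offers that and keeps 7.52203.
So by rejecting in round 1, the founder gets 7.52203 next round, worth 0.53 × 7.52203 = 3.9866759 now.
Offer 5 ≥ 3.9866759, so the founder accepts.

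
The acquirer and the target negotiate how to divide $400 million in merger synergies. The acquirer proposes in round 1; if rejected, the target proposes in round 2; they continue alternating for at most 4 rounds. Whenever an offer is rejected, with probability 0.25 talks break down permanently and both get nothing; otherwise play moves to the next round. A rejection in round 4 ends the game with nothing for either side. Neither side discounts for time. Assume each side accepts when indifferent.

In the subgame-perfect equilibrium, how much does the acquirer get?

156.25

By backward induction:
Round 4 (the target proposes): rejection yields 0 for the acquirer; the target offers 0 and keeps 400.
Round 3 (the acquirer proposes): rejecting gives the target an expected 0.75 × 400 = 300, so the acquirer offers 300, keeping 100.
Round 2 (the target proposes): rejecting gives the acquirer an expected 0.75 × 100 = 75; the target offers that and keeps 325.
Round 1 (the acquirer proposes): rejecting gives the target an expected 0.75 × 325 = 243.75; the acquirer offers that and keeps 156.25.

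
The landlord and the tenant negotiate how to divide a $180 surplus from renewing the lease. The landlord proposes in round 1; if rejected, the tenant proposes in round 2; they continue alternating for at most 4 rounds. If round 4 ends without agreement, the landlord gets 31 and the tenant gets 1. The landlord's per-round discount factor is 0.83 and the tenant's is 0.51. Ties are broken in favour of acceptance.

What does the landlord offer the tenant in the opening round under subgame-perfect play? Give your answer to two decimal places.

47.77

Round 4 (the tenant proposes): the landlord gets 31 if talks fail, so the tenant offers 31 and keeps 149.
Round 3 (the landlord proposes): the tenant can get 149 next round, worth 0.51 × 149 = 75.99 now, so the landlord offers 75.99, keeping 104.01.
Round 2 (the tenant proposes): the landlord can get 104.01 next round, worth 0.83 × 104.01 = 86.3283 now, so the tenant offers 86.3283, keeping 93.6717.
Round 1 (the landlord proposes): the tenant can get 93.6717 next round, worth 0.51 × 93.6717 = 47.772567 now, so the landlord offers 47.772567, keeping 132.227433.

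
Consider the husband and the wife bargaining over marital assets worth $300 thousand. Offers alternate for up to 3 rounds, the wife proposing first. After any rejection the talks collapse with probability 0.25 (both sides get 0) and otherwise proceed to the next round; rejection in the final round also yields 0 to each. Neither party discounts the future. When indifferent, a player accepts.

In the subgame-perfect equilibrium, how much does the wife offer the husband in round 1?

Round 3 (the wife proposes): rejection yields 0 for the husband; the wife offers 0 and keeps 300.
Round 2 (the husband proposes): rejecting gives the wife an expected 0.75 × 300 = 225. The husband offers 225 and keeps 300 − 225 = 75.
Round 1 (the wife proposes): rejecting gives the husband an expected 0.75 × 75 = 56.25. The wife offers 56.25 and keeps 300 − 56.25 = 243.75.

56.25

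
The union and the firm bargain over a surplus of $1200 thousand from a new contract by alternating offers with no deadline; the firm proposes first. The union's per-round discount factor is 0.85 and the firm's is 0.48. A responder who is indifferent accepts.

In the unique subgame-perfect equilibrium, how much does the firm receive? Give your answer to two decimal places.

304.05

When the firm proposes, the union accepts any offer worth at least 0.85 times what the union would get by proposing next round; and vice versa.
This gives x = 1200 − 0.85y and y = 1200 − 0.48x, where x and y are each side's share when it proposes.
Hence (1 − 0.85·0.48)x = 1200(1 − 0.85), i.e. 0.592·x = 180.
x ≈ 304.0541; the union's share is 1200 − x ≈ 895.9459.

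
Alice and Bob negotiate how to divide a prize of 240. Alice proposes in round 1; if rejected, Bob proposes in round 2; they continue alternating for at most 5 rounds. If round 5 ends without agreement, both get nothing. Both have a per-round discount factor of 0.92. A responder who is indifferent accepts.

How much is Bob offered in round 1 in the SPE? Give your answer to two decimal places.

Round 5 (Alice proposes): Bob will accept anything ≥ 0, so Alice offers 0 and keeps 240.
Round 4 (Bob proposes): Alice can get 240 next round, worth 0.92 × 240 = 220.8 now, so Bob offers 220.8, keeping 19.2.
Round 3 (Alice proposes): Bob can get 19.2 next round, worth 0.92 × 19.2 = 17.664 now; Alice offers that and keeps 222.336.
Round 2 (Bob proposes): Alice can get 222.336 next round, worth 0.92 × 222.336 = 204.54912 now; Bob offers that and keeps 35.45088.
Round 1 (Alice proposes): Bob can get 35.45088 next round, worth 0.92 × 35.45088 = 32.6148096 now; Alice offers that and keeps 207.3851904.

32.61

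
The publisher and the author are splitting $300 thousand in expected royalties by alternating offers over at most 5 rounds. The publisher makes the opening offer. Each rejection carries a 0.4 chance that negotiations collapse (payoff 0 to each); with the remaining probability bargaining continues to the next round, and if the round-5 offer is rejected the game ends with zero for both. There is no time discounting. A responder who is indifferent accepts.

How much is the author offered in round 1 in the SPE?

97.92

Round 5 (the publisher proposes): rejection yields 0 for the author; the publisher offers 0 and keeps 300.
Round 4 (the author proposes): rejecting gives the publisher an expected 0.6 × 300 = 180, so the author offers 180, keeping 120.
Round 3 (the publisher proposes): rejecting gives the author an expected 0.6 × 120 = 72, so the publisher offers 72, keeping 228.
Round 2 (the author proposes): rejecting gives the publisher an expected 0.6 × 228 = 136.8, so the author offers 136.8, keeping 163.2.
Round 1 (the publisher proposes): rejecting gives the author an expected 0.6 × 163.2 = 97.92, so the publisher offers 97.92, keeping 202.08.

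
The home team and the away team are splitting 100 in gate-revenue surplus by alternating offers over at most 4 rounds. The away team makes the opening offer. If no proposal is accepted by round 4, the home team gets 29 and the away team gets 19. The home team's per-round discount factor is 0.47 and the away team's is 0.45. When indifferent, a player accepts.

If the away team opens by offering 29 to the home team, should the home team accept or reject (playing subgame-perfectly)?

Reject

Work out the home team's continuation value if the offer is rejected.
Round 4 (the home team proposes): the away team gets 19 if talks fail, so the home team offers 19 and keeps 81.
Round 3 (the away team proposes): the home team can get 81 next round, worth 0.47 × 81 = 38.07 now, so the away team offers 38.07, keeping 61.93.
Round 2 (the home team proposes): the away team can get 61.93 next round, worth 0.45 × 61.93 = 27.8685 now, so the home team offers 27.8685, keeping 72.1315.
So by rejecting in round 1, the home team gets 72.1315 next round, worth 0.47 × 72.1315 = 33.901805 now.
Offer 29 < 33.901805, so the home team rejects.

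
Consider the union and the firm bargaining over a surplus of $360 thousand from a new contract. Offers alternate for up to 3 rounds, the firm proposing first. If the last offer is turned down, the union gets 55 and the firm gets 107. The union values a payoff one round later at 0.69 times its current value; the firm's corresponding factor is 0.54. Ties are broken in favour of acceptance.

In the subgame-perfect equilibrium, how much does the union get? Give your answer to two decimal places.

134.76

Round 3 (the firm proposes): the union gets 55 if talks fail, so the firm offers 55 and keeps 305.
Round 2 (the union proposes): the firm can get 305 next round, worth 0.54 × 305 = 164.7 now, so the union offers 164.7, keeping 195.3.
Round 1 (the firm proposes): the union can get 195.3 next round, worth 0.69 × 195.3 = 134.757 now. The firm offers 134.757 and keeps 360 − 134.757 = 225.243.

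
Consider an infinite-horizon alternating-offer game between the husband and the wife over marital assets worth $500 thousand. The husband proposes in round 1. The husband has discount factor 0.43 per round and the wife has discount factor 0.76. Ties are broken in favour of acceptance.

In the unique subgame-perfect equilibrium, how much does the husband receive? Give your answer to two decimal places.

178.25

In a stationary SPE each proposer offers the other exactly their discounted continuation value.
If the husband keeps x when proposing and the wife keeps y when proposing, then x = 500 − 0.76y and y = 500 − 0.43x.
Solving: x = 500(1 − 0.76) / (1 − 0.43·0.76) = 120 / 0.6732 ≈ 178.2531.
The wife gets 500 − 178.2531 ≈ 321.7469.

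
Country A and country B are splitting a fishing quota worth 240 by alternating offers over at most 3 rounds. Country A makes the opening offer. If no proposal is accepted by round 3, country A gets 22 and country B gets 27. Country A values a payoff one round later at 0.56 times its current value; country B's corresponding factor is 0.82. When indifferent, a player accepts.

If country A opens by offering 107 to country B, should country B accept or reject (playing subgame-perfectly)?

Accept

Round 3 (country A proposes): country B gets 27 if talks fail, so country A offers 27 and keeps 213.
Round 2 (country B proposes): country A can get 213 next round, worth 0.56 × 213 = 119.28 now, so country B offers 119.28, keeping 120.72.
So by rejecting in round 1, country B gets 120.72 next round, worth 0.82 × 120.72 = 98.9904 now.
Offer 107 ≥ 98.9904, so country B accepts.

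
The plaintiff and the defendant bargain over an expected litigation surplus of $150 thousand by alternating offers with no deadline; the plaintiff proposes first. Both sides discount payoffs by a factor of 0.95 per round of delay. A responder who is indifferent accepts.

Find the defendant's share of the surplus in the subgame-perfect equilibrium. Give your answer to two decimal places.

73.08

In a stationary SPE each proposer offers the other exactly their discounted continuation value.
If the plaintiff keeps x when proposing and the defendant keeps y when proposing, then x = 150 − 0.95y and y = 150 − 0.95x.
Solving: x = 150(1 − 0.95) / (1 − 0.95·0.95) = 7.5 / 0.0975 ≈ 76.9231.
The defendant gets 150 − 76.9231 ≈ 73.0769.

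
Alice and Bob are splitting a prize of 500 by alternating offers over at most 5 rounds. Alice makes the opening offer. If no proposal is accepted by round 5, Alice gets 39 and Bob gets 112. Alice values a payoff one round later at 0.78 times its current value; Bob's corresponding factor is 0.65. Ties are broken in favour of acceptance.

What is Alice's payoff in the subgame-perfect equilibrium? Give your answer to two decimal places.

Work backward from the last round.
Round 5 (Alice proposes): Bob gets 112 if talks fail, so Alice offers 112 and keeps 388.
Round 4 (Bob proposes): Alice can get 388 next round, worth 0.78 × 388 = 302.64 now; Bob offers that and keeps 197.36.
Round 3 (Alice proposes): Bob can get 197.36 next round, worth 0.65 × 197.36 = 128.284 now. Alice offers 128.284 and keeps 500 − 128.284 = 371.716.
Round 2 (Bob proposes): Alice can get 371.716 next round, worth 0.78 × 371.716 = 289.93848 now. Bob offers 289.93848 and keeps 500 − 289.93848 = 210.06152.
Round 1 (Alice proposes): Bob can get 210.06152 next round, worth 0.65 × 210.06152 = 136.539988 now; Alice offers that and keeps 363.460012.

363.46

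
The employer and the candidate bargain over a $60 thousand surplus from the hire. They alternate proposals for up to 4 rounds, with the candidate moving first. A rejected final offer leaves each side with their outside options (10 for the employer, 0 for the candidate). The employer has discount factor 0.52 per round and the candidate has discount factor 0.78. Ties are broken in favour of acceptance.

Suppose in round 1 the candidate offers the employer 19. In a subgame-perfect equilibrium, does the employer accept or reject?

Work out the employer's continuation value if the offer is rejected.
Round 4 (the employer proposes): the candidate will accept anything ≥ 0, so the employer offers 0 and keeps 60.
Round 3 (the candidate proposes): the employer can get 60 next round, worth 0.52 × 60 = 31.2 now; the candidate offers that and keeps 28.8.
Round 2 (the employer proposes): the candidate can get 28.8 next round, worth 0.78 × 28.8 = 22.464 now, so the employer offers 22.464, keeping 37.536.
So by rejecting in round 1, the employer gets 37.536 next round, worth 0.52 × 37.536 = 19.51872 now.
Offer 19 < 19.51872, so the employer rejects.

Reject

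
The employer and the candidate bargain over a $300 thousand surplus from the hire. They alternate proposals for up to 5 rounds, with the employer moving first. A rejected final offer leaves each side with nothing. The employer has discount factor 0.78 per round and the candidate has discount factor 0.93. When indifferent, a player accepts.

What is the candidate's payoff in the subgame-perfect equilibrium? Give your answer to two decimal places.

Solve by backward induction from round 5.
Round 5 (the employer proposes): rejection yields 0 for the candidate; the employer offers 0 and keeps 300.
Round 4 (the candidate proposes): the employer can get 300 next round, worth 0.78 × 300 = 234 now; the candidate offers that and keeps 66.
Round 3 (the employer proposes): the candidate can get 66 next round, worth 0.93 × 66 = 61.38 now, so the employer offers 61.38, keeping 238.62.
Round 2 (the candidate proposes): the employer can get 238.62 next round, worth 0.78 × 238.62 = 186.1236 now; the candidate offers that and keeps 113.8764.
Round 1 (the employer proposes): the candidate can get 113.8764 next round, worth 0.93 × 113.8764 = 105.905052 now. The employer offers 105.905052 and keeps 300 − 105.905052 = 194.094948.

105.91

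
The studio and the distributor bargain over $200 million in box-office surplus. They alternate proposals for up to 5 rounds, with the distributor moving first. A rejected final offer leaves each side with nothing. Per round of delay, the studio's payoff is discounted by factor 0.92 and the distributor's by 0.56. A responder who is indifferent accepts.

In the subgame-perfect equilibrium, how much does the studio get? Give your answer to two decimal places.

Round 5 (the distributor proposes): the studio will accept anything ≥ 0, so the distributor offers 0 and keeps 200.
Round 4 (the studio proposes): the distributor can get 200 next round, worth 0.56 × 200 = 112 now. The studio offers 112 and keeps 200 − 112 = 88.
Round 3 (the distributor proposes): the studio can get 88 next round, worth 0.92 × 88 = 80.96 now; the distributor offers that and keeps 119.04.
Round 2 (the studio proposes): the distributor can get 119.04 next round, worth 0.56 × 119.04 = 66.6624 now. The studio offers 66.6624 and keeps 200 − 66.6624 = 133.3376.
Round 1 (the distributor proposes): the studio can get 133.3376 next round, worth 0.92 × 133.3376 = 122.670592 now; the distributor offers that and keeps 77.329408.

122.67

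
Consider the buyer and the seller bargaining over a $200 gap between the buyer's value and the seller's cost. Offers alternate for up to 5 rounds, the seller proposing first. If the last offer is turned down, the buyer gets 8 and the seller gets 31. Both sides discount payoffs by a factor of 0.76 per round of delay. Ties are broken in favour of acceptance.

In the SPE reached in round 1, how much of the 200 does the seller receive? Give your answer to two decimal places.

Round 5 (the seller proposes): the buyer gets 8 if talks fail, so the seller offers 8 and keeps 192.
Round 4 (the buyer proposes): the seller can get 192 next round, worth 0.76 × 192 = 145.92 now, so the buyer offers 145.92, keeping 54.08.
Round 3 (the seller proposes): the buyer can get 54.08 next round, worth 0.76 × 54.08 = 41.1008 now, so the seller offers 41.1008, keeping 158.8992.
Round 2 (the buyer proposes): the seller can get 158.8992 next round, worth 0.76 × 158.8992 = 120.763392 now; the buyer offers that and keeps 79.236608.
Round 1 (the seller proposes): the buyer can get 79.236608 next round, worth 0.76 × 79.236608 = 60.21982208 now, so the seller offers 60.21982208, keeping 139.78017792.

139.78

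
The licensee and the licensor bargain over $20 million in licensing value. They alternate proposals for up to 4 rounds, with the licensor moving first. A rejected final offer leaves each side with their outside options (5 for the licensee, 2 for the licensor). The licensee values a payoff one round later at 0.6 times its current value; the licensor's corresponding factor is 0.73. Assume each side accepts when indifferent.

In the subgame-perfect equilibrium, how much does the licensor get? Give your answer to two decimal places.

Work backward from the last round.
Round 4 (the licensee proposes): the licensor gets 2 if talks fail, so the licensee offers 2 and keeps 18.
Round 3 (the licensor proposes): the licensee can get 18 next round, worth 0.6 × 18 = 10.8 now; the licensor offers that and keeps 9.2.
Round 2 (the licensee proposes): the licensor can get 9.2 next round, worth 0.73 × 9.2 = 6.716 now; the licensee offers that and keeps 13.284.
Round 1 (the licensor proposes): the licensee can get 13.284 next round, worth 0.6 × 13.284 = 7.9704 now, so the licensor offers 7.9704, keeping 12.0296.

12.03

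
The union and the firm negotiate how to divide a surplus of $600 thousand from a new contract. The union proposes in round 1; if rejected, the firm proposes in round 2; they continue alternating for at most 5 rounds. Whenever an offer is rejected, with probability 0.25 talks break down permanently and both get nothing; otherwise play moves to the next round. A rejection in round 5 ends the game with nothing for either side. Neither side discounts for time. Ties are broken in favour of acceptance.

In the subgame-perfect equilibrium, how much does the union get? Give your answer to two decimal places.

Round 5 (the union proposes): the firm will accept anything ≥ 0, so the union offers 0 and keeps 600.
Round 4 (the firm proposes): rejecting gives the union an expected 0.75 × 600 = 450; the firm offers that and keeps 150.
Round 3 (the union proposes): rejecting gives the firm an expected 0.75 × 150 = 112.5. The union offers 112.5 and keeps 600 − 112.5 = 487.5.
Round 2 (the firm proposes): rejecting gives the union an expected 0.75 × 487.5 = 365.625. The firm offers 365.625 and keeps 600 − 365.625 = 234.375.
Round 1 (the union proposes): rejecting gives the firm an expected 0.75 × 234.375 = 175.78125, so the union offers 175.78125, keeping 424.21875.

424.22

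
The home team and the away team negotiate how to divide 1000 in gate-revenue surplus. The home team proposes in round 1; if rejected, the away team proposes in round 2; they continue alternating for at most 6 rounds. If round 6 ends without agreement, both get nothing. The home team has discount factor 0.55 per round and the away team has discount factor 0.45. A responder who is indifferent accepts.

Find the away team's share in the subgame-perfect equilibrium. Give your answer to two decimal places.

280.18

Solve by backward induction from round 6.
Round 6 (the away team proposes): the home team will accept anything ≥ 0, so the away team offers 0 and keeps 1000.
Round 5 (the home team proposes): the away team can get 1000 next round, worth 0.45 × 1000 = 450 now; the home team offers that and keeps 550.
Round 4 (the away team proposes): the home team can get 550 next round, worth 0.55 × 550 = 302.5 now, so the away team offers 302.5, keeping 697.5.
Round 3 (the home team proposes): the away team can get 697.5 next round, worth 0.45 × 697.5 = 313.875 now; the home team offers that and keeps 686.125.
Round 2 (the away team proposes): the home team can get 686.125 next round, worth 0.55 × 686.125 = 377.36875 now. The away team offers 377.36875 and keeps 1000 − 377.36875 = 622.63125.
Round 1 (the home team proposes): the away team can get 622.63125 next round, worth 0.45 × 622.63125 = 280.1840625 now. The home team offers 280.1840625 and keeps 1000 − 280.1840625 = 719.8159375.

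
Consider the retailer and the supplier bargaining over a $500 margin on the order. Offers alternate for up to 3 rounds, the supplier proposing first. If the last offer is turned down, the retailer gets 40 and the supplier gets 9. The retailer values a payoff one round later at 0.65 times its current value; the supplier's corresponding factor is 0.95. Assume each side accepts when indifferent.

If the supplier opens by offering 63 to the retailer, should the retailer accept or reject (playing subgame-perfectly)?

Accept

Round 3 (the supplier proposes): the retailer gets 40 if talks fail, so the supplier offers 40 and keeps 460.
Round 2 (the retailer proposes): the supplier can get 460 next round, worth 0.95 × 460 = 437 now, so the retailer offers 437, keeping 63.
So by rejecting in round 1, the retailer gets 63 next round, worth 0.65 × 63 = 40.95 now.
Offer 63 ≥ 40.95, so the retailer accepts.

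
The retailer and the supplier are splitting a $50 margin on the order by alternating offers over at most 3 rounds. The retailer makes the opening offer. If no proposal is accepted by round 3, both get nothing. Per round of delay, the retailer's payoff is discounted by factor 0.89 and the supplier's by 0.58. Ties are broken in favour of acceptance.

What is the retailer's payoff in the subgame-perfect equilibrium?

46.81

Solve by backward induction from round 3.
Round 3 (the retailer proposes): the supplier will accept anything ≥ 0, so the retailer offers 0 and keeps 50.
Round 2 (the supplier proposes): the retailer can get 50 next round, worth 0.89 × 50 = 44.5 now; the supplier offers that and keeps 5.5.
Round 1 (the retailer proposes): the supplier can get 5.5 next round, worth 0.58 × 5.5 = 3.19 now, so the retailer offers 3.19, keeping 46.81.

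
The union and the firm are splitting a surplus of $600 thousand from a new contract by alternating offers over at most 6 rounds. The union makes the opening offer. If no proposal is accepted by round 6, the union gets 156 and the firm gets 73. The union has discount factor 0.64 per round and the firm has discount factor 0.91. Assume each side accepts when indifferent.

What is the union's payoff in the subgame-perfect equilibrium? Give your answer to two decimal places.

151.92

By backward induction:
Round 6 (the firm proposes): the union gets 156 if talks fail, so the firm offers 156 and keeps 444.
Round 5 (the union proposes): the firm can get 444 next round, worth 0.91 × 444 = 404.04 now; the union offers that and keeps 195.96.
Round 4 (the firm proposes): the union can get 195.96 next round, worth 0.64 × 195.96 = 125.4144 now. The firm offers 125.4144 and keeps 600 − 125.4144 = 474.5856.
Round 3 (the union proposes): the firm can get 474.5856 next round, worth 0.91 × 474.5856 = 431.872896 now, so the union offers 431.872896, keeping 168.127104.
Round 2 (the firm proposes): the union can get 168.127104 next round, worth 0.64 × 168.127104 = 107.60134656 now; the firm offers that and keeps 492.39865344.
Round 1 (the union proposes): the firm can get 492.39865344 next round, worth 0.91 × 492.39865344 = 448.0827746304 now. The union offers 448.0827746304 and keeps 600 − 448.0827746304 = 151.9172253696.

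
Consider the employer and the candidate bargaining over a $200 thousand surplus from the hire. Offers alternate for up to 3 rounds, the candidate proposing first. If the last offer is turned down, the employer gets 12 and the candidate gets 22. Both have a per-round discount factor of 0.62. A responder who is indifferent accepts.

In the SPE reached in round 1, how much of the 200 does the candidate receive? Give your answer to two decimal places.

148.27

Solve by backward induction from round 3.
Round 3 (the candidate proposes): the employer gets 12 if talks fail, so the candidate offers 12 and keeps 188.
Round 2 (the employer proposes): the candidate can get 188 next round, worth 0.62 × 188 = 116.56 now, so the employer offers 116.56, keeping 83.44.
Round 1 (the candidate proposes): the employer can get 83.44 next round, worth 0.62 × 83.44 = 51.7328 now, so the candidate offers 51.7328, keeping 148.2672.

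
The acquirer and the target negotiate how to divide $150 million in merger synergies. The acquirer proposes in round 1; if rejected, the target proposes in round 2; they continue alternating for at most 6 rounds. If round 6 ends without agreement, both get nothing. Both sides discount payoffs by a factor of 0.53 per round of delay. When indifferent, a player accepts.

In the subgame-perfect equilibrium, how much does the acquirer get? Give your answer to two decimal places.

95.87

Round 6 (the target proposes): rejection yields 0 for the acquirer; the target offers 0 and keeps 150.
Round 5 (the acquirer proposes): the target can get 150 next round, worth 0.53 × 150 = 79.5 now; the acquirer offers that and keeps 70.5.
Round 4 (the target proposes): the acquirer can get 70.5 next round, worth 0.53 × 70.5 = 37.365 now. The target offers 37.365 and keeps 150 − 37.365 = 112.635.
Round 3 (the acquirer proposes): the target can get 112.635 next round, worth 0.53 × 112.635 = 59.69655 now. The acquirer offers 59.69655 and keeps 150 − 59.69655 = 90.30345.
Round 2 (the target proposes): the acquirer can get 90.30345 next round, worth 0.53 × 90.30345 = 47.8608285 now. The target offers 47.8608285 and keeps 150 − 47.8608285 = 102.1391715.
Round 1 (the acquirer proposes): the target can get 102.1391715 next round, worth 0.53 × 102.1391715 = 54.133760895 now, so the acquirer offers 54.133760895, keeping 95.866239105.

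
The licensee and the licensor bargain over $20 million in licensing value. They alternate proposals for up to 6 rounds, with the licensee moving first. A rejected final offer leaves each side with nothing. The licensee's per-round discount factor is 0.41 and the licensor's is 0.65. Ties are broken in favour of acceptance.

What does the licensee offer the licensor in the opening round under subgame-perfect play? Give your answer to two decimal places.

10.64

Round 6 (the licensor proposes): the licensee will accept anything ≥ 0, so the licensor offers 0 and keeps 20.
Round 5 (the licensee proposes): the licensor can get 20 next round, worth 0.65 × 20 = 13 now; the licensee offers that and keeps 7.
Round 4 (the licensor proposes): the licensee can get 7 next round, worth 0.41 × 7 = 2.87 now, so the licensor offers 2.87, keeping 17.13.
Round 3 (the licensee proposes): the licensor can get 17.13 next round, worth 0.65 × 17.13 = 11.1345 now; the licensee offers that and keeps 8.8655.
Round 2 (the licensor proposes): the licensee can get 8.8655 next round, worth 0.41 × 8.8655 = 3.634855 now. The licensor offers 3.634855 and keeps 20 − 3.634855 = 16.365145.
Round 1 (the licensee proposes): the licensor can get 16.365145 next round, worth 0.65 × 16.365145 = 10.63734425 now. The licensee offers 10.63734425 and keeps 20 − 10.63734425 = 9.36265575.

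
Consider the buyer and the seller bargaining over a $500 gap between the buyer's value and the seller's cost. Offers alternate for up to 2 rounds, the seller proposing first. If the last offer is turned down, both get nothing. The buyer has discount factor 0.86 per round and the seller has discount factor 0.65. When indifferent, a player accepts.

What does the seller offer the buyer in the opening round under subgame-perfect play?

Round 2 (the buyer proposes): rejection yields 0 for the seller; the buyer offers 0 and keeps 500.
Round 1 (the seller proposes): the buyer can get 500 next round, worth 0.86 × 500 = 430 now, so the seller offers 430, keeping 70.

430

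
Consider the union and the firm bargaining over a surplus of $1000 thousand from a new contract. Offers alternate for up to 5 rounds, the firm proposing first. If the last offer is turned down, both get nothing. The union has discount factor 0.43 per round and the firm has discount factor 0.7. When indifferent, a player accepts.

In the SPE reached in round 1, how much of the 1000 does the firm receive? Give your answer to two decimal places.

832.17

Round 5 (the firm proposes): rejection yields 0 for the union; the firm offers 0 and keeps 1000.
Round 4 (the union proposes): the firm can get 1000 next round, worth 0.7 × 1000 = 700 now; the union offers that and keeps 300.
Round 3 (the firm proposes): the union can get 300 next round, worth 0.43 × 300 = 129 now; the firm offers that and keeps 871.
Round 2 (the union proposes): the firm can get 871 next round, worth 0.7 × 871 = 609.7 now. The union offers 609.7 and keeps 1000 − 609.7 = 390.3.
Round 1 (the firm proposes): the union can get 390.3 next round, worth 0.43 × 390.3 = 167.829 now, so the firm offers 167.829, keeping 832.171.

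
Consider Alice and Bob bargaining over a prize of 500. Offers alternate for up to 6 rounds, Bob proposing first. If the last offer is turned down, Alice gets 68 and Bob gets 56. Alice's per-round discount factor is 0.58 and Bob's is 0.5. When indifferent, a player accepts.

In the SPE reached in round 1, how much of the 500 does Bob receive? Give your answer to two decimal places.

Round 6 (Alice proposes): Bob gets 56 if talks fail, so Alice offers 56 and keeps 444.
Round 5 (Bob proposes): Alice can get 444 next round, worth 0.58 × 444 = 257.52 now; Bob offers that and keeps 242.48.
Round 4 (Alice proposes): Bob can get 242.48 next round, worth 0.5 × 242.48 = 121.24 now. Alice offers 121.24 and keeps 500 − 121.24 = 378.76.
Round 3 (Bob proposes): Alice can get 378.76 next round, worth 0.58 × 378.76 = 219.6808 now. Bob offers 219.6808 and keeps 500 − 219.6808 = 280.3192.
Round 2 (Alice proposes): Bob can get 280.3192 next round, worth 0.5 × 280.3192 = 140.1596 now. Alice offers 140.1596 and keeps 500 − 140.1596 = 359.8404.
Round 1 (Bob proposes): Alice can get 359.8404 next round, worth 0.58 × 359.8404 = 208.707432 now; Bob offers that and keeps 291.292568.

291.29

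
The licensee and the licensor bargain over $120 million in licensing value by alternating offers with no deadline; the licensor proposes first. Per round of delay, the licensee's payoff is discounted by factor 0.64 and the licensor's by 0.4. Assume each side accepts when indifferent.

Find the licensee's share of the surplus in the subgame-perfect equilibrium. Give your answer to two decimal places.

61.94

When the licensor proposes, the licensee accepts any offer worth at least 0.64 times what the licensee would get by proposing next round; and vice versa.
This gives x = 120 − 0.64y and y = 120 − 0.4x, where x and y are each side's share when it proposes.
Hence (1 − 0.64·0.4)x = 120(1 − 0.64), i.e. 0.744·x = 43.2.
x ≈ 58.0645; the licensee's share is 120 − x ≈ 61.9355.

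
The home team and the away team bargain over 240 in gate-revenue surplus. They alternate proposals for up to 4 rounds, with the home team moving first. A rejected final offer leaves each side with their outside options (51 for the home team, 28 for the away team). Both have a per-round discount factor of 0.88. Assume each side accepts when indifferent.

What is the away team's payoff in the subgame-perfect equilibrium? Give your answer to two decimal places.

154.14

Round 4 (the away team proposes): the home team gets 51 if talks fail, so the away team offers 51 and keeps 189.
Round 3 (the home team proposes): the away team can get 189 next round, worth 0.88 × 189 = 166.32 now. The home team offers 166.32 and keeps 240 − 166.32 = 73.68.
Round 2 (the away team proposes): the home team can get 73.68 next round, worth 0.88 × 73.68 = 64.8384 now; the away team offers that and keeps 175.1616.
Round 1 (the home team proposes): the away team can get 175.1616 next round, worth 0.88 × 175.1616 = 154.142208 now; the home team offers that and keeps 85.857792.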